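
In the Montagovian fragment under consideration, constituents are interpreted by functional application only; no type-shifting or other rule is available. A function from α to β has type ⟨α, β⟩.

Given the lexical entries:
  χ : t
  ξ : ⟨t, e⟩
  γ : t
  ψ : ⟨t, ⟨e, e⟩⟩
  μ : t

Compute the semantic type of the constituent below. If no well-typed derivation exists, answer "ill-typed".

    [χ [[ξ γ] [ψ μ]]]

ill-typed

[ξ γ]: functor ξ : ⟨t, e⟩, argument γ : t; result e.
[ψ μ]: functor ψ : ⟨t, ⟨e, e⟩⟩, argument μ : t; result ⟨e, e⟩.
[[ξ γ] [ψ μ]]: functor [ψ μ] : ⟨e, e⟩, argument [ξ γ] : e; result e.
[χ [[ξ γ] [ψ μ]]]: t with e — neither is a function whose domain matches the other; composition fails here.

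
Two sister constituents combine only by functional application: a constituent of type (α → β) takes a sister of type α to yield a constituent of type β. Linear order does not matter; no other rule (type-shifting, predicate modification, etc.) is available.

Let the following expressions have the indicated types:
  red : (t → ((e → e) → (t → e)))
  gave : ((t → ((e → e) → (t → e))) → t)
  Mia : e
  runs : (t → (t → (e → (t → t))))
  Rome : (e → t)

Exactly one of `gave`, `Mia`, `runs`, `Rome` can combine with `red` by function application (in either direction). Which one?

gave

gave — combines: gave : ((t → ((e → e) → (t → e))) → t) takes red : (t → ((e → e) → (t → e))) as argument, giving t.
Mia : e — no; red wants t, and Mia wants nothing (atomic).
runs : (t → (t → (e → (t → t)))) — no; red wants t, and runs wants t.
Rome : (e → t) — no; red wants t, and Rome wants e.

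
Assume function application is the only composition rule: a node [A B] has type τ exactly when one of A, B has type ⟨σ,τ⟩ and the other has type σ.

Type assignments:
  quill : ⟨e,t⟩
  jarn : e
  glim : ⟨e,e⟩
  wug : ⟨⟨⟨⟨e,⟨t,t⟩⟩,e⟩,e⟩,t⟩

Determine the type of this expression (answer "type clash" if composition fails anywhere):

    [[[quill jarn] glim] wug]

type clash

[quill jarn]: functor quill : ⟨e,t⟩, argument jarn : e; result t.
[[quill jarn] glim]: t and ⟨e,e⟩ cannot combine by function application — type clash.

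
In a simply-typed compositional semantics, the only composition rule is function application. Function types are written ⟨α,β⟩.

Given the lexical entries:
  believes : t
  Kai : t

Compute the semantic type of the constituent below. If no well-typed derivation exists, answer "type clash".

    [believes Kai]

At [believes Kai]: neither t nor t can take the other as argument; the node is ill-typed.

type clash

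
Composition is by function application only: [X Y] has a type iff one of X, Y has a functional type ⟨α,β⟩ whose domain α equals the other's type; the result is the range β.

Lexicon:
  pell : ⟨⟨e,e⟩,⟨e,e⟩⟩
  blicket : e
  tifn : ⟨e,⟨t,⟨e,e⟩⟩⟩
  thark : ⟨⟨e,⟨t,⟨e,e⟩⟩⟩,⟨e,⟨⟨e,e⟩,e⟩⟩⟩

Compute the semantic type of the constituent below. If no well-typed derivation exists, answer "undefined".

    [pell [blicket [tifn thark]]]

At [tifn thark], thark : ⟨⟨e,⟨t,⟨e,e⟩⟩⟩,⟨e,⟨⟨e,e⟩,e⟩⟩⟩ takes tifn : ⟨e,⟨t,⟨e,e⟩⟩⟩, giving ⟨e,⟨⟨e,e⟩,e⟩⟩.
At [blicket [tifn thark]], [tifn thark] : ⟨e,⟨⟨e,e⟩,e⟩⟩ takes blicket : e, giving ⟨⟨e,e⟩,e⟩.
At [pell [blicket [tifn thark]]]: neither ⟨⟨e,e⟩,⟨e,e⟩⟩ nor ⟨⟨e,e⟩,e⟩ can take the other as argument; the node is ill-typed.

undefined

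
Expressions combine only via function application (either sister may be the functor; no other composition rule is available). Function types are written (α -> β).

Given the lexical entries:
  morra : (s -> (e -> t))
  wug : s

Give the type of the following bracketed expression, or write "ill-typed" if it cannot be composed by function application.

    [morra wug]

[morra wug]: functor morra : (s -> (e -> t)), argument wug : s; result (e -> t).

(e -> t)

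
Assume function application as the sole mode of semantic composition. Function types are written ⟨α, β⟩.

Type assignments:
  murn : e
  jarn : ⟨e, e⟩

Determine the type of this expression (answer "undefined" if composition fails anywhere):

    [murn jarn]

e

[murn jarn] — jarn of type ⟨e, e⟩ combines with murn of type e: type e.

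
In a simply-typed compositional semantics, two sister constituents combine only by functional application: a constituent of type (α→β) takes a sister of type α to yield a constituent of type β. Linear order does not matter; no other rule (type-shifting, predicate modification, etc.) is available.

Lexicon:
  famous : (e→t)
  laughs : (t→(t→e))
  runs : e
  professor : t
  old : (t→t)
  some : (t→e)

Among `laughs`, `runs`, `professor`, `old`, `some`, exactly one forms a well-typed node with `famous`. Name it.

runs

laughs : (t→(t→e)) — no; famous wants e, and laughs wants t.
runs — combines: famous : (e→t) takes runs : e as argument, giving t.
professor : t — no; famous wants e, and professor wants nothing (atomic).
old : (t→t) — no; famous wants e, and old wants t.
some : (t→e) — no; famous wants e, and some wants t.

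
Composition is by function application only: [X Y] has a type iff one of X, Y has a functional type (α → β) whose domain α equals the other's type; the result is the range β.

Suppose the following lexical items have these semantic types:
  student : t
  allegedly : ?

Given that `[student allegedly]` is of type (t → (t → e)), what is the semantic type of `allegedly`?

(t → (t → (t → e)))

For [student allegedly] to have type (t → (t → e)) with student of type t, allegedly must be the function: allegedly : (t → (t → (t → e))).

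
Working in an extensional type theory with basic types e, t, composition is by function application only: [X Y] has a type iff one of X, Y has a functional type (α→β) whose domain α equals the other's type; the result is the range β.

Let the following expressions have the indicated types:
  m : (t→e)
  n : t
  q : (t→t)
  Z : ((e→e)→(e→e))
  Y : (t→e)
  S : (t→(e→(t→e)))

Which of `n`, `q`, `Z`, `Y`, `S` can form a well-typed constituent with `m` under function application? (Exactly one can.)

n

n — combines: m : (t→e) takes n : t as argument, giving e.
q : (t→t) — m needs t; q needs t; neither fits.
Z : ((e→e)→(e→e)) — m needs t; Z needs (e→e); neither fits.
Y : (t→e) — m needs t; Y needs t; neither fits.
S : (t→(e→(t→e))) — m needs t; S needs t; neither fits.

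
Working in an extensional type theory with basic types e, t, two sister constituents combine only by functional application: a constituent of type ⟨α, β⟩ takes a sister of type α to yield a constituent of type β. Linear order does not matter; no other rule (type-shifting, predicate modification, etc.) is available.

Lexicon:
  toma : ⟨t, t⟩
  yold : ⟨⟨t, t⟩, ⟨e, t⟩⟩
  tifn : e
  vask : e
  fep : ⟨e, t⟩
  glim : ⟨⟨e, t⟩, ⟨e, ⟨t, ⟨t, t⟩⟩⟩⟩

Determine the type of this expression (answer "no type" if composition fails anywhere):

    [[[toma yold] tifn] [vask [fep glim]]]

[toma yold]: yold is ⟨⟨t, t⟩, ⟨e, t⟩⟩, toma is ⟨t, t⟩; result ⟨e, t⟩.
[[toma yold] tifn]: [toma yold] is ⟨e, t⟩, tifn is e; result t.
[fep glim]: glim is ⟨⟨e, t⟩, ⟨e, ⟨t, ⟨t, t⟩⟩⟩⟩, fep is ⟨e, t⟩; result ⟨e, ⟨t, ⟨t, t⟩⟩⟩.
[vask [fep glim]]: [fep glim] is ⟨e, ⟨t, ⟨t, t⟩⟩⟩, vask is e; result ⟨t, ⟨t, t⟩⟩.
[[[toma yold] tifn] [vask [fep glim]]]: [vask [fep glim]] is ⟨t, ⟨t, t⟩⟩, [[toma yold] tifn] is t; result ⟨t, t⟩.

⟨t, t⟩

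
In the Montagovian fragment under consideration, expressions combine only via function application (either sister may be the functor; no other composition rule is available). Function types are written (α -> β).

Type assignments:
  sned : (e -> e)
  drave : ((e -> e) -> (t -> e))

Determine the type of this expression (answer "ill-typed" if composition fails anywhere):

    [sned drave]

[sned drave] — drave of type ((e -> e) -> (t -> e)) combines with sned of type (e -> e): type (t -> e).

(t -> e)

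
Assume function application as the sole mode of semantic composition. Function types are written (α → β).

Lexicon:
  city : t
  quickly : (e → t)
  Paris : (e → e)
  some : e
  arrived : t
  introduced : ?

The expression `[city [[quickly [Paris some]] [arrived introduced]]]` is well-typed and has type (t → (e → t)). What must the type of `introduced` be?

[city [[quickly [Paris some]] [arrived introduced]]] must have type (t → (e → t)). The sister city has type t; that is not a function onto (t → (e → t)), so [[quickly [Paris some]] [arrived introduced]] must be the functor, of type (t → (t → (e → t))).
[[quickly [Paris some]] [arrived introduced]] must have type (t → (t → (e → t))). The sister [quickly [Paris some]] has type t; that is not a function onto (t → (t → (e → t))), so [arrived introduced] must be the functor, of type (t → (t → (t → (e → t)))).
[arrived introduced] must have type (t → (t → (t → (e → t)))). The sister arrived has type t; that is not a function onto (t → (t → (t → (e → t)))), so introduced must be the functor, of type (t → (t → (t → (t → (e → t))))).

(t → (t → (t → (t → (e → t)))))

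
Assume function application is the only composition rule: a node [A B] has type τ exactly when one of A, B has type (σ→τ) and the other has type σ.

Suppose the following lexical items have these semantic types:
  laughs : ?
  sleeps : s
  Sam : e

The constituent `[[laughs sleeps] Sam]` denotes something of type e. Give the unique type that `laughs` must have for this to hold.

(s→(e→e))

At [[laughs sleeps] Sam] (required: e): Sam is e, which is not a function with range e; hence [laughs sleeps] is the functor — type (e→e).
At [laughs sleeps] (required: (e→e)): sleeps is s, which is not a function with range (e→e); hence laughs is the functor — type (s→(e→e)).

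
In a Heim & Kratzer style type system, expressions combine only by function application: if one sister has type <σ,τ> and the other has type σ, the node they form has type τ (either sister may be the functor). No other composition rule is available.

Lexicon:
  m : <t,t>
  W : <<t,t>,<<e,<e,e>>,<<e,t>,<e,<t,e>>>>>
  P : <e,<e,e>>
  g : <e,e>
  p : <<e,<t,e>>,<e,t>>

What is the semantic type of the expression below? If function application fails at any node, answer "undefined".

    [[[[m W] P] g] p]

[m W] — W of type <<t,t>,<<e,<e,e>>,<<e,t>,<e,<t,e>>>>> combines with m of type <t,t>: type <<e,<e,e>>,<<e,t>,<e,<t,e>>>>.
[[m W] P] — [m W] of type <<e,<e,e>>,<<e,t>,<e,<t,e>>>> combines with P of type <e,<e,e>>: type <<e,t>,<e,<t,e>>>.
At [[[m W] P] g]: neither <<e,t>,<e,<t,e>>> nor <e,e> can take the other as argument; the node is ill-typed.

undefined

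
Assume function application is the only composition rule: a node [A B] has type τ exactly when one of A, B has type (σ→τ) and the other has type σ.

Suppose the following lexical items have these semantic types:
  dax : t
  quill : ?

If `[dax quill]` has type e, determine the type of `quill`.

[dax quill] is required to be e. dax : t cannot yield e as functor, so quill : (t→e).

(t→e)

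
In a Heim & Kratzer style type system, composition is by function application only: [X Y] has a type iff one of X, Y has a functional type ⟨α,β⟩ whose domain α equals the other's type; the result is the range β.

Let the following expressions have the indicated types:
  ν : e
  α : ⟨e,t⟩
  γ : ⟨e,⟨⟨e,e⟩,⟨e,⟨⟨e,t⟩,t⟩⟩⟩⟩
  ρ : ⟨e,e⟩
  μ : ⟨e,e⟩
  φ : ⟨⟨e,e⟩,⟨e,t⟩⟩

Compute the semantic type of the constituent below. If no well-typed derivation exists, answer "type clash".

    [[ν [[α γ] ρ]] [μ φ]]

type clash

At [α γ]: neither ⟨e,t⟩ nor ⟨e,⟨⟨e,e⟩,⟨e,⟨⟨e,t⟩,t⟩⟩⟩⟩ can take the other as argument; the node is ill-typed.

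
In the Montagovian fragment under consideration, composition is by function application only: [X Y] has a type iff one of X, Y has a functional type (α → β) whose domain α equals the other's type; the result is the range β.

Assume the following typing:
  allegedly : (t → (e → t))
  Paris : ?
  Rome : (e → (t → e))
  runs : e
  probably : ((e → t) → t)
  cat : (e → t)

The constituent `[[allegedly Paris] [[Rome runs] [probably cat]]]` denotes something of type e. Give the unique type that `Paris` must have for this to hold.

((t → (e → t)) → (e → e))

For [[allegedly Paris] [[Rome runs] [probably cat]]] to have type e with [[Rome runs] [probably cat]] of type e, [allegedly Paris] must be the function: [allegedly Paris] : (e → e).
For [allegedly Paris] to have type (e → e) with allegedly of type (t → (e → t)), Paris must be the function: Paris : ((t → (e → t)) → (e → e)).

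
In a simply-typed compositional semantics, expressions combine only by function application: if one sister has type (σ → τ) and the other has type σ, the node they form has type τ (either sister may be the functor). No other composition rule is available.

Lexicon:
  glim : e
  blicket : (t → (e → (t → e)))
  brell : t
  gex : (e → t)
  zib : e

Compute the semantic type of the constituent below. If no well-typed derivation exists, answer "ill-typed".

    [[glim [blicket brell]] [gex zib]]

[blicket brell]: functor blicket : (t → (e → (t → e))), argument brell : t; result (e → (t → e)).
[glim [blicket brell]]: functor [blicket brell] : (e → (t → e)), argument glim : e; result (t → e).
[gex zib]: functor gex : (e → t), argument zib : e; result t.
[[glim [blicket brell]] [gex zib]]: functor [glim [blicket brell]] : (t → e), argument [gex zib] : t; result e.

e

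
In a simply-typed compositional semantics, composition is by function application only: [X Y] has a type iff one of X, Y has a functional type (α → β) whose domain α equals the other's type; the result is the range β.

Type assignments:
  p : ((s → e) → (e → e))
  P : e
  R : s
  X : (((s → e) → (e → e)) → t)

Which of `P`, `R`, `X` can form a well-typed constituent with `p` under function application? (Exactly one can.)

X

P : e — p needs (s → e); P needs nothing (atomic); neither fits.
R : s — p needs (s → e); R needs nothing (atomic); neither fits.
X — combines: X : (((s → e) → (e → e)) → t) takes p : ((s → e) → (e → e)) as argument, giving t.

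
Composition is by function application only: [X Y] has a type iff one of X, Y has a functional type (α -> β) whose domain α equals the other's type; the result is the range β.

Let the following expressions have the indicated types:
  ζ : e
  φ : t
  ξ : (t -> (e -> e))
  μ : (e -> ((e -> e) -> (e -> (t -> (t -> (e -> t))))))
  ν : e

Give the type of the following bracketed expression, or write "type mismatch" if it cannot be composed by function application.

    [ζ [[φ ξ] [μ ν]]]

(t -> (t -> (e -> t)))

[φ ξ]: ξ is (t -> (e -> e)), φ is t; result (e -> e).
[μ ν]: μ is (e -> ((e -> e) -> (e -> (t -> (t -> (e -> t)))))), ν is e; result ((e -> e) -> (e -> (t -> (t -> (e -> t))))).
[[φ ξ] [μ ν]]: [μ ν] is ((e -> e) -> (e -> (t -> (t -> (e -> t))))), [φ ξ] is (e -> e); result (e -> (t -> (t -> (e -> t)))).
[ζ [[φ ξ] [μ ν]]]: [[φ ξ] [μ ν]] is (e -> (t -> (t -> (e -> t)))), ζ is e; result (t -> (t -> (e -> t))).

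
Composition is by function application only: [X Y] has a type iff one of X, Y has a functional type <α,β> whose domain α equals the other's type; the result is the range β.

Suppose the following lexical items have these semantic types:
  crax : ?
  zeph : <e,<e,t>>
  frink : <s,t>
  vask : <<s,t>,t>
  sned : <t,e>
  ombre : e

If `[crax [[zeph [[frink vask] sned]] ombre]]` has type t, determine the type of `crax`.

For [crax [[zeph [[frink vask] sned]] ombre]] to have type t with [[zeph [[frink vask] sned]] ombre] of type t, crax must be the function: crax : <t,t>.

<t,t>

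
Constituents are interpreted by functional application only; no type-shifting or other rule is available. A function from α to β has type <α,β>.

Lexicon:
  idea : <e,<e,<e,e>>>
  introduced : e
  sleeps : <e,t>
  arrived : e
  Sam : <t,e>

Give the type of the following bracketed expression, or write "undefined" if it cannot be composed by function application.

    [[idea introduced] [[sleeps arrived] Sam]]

[idea introduced]: idea is <e,<e,<e,e>>>, introduced is e; result <e,<e,e>>.
[sleeps arrived]: sleeps is <e,t>, arrived is e; result t.
[[sleeps arrived] Sam]: Sam is <t,e>, [sleeps arrived] is t; result e.
[[idea introduced] [[sleeps arrived] Sam]]: [idea introduced] is <e,<e,e>>, [[sleeps arrived] Sam] is e; result <e,e>.

<e,e>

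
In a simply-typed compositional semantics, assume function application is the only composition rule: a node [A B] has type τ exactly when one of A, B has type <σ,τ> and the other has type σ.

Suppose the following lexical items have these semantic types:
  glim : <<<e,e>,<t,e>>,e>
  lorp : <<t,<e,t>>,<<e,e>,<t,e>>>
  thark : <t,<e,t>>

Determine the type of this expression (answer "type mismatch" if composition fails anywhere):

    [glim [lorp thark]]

At [lorp thark], lorp : <<t,<e,t>>,<<e,e>,<t,e>>> takes thark : <t,<e,t>>, giving <<e,e>,<t,e>>.
At [glim [lorp thark]], glim : <<<e,e>,<t,e>>,e> takes [lorp thark] : <<e,e>,<t,e>>, giving e.

e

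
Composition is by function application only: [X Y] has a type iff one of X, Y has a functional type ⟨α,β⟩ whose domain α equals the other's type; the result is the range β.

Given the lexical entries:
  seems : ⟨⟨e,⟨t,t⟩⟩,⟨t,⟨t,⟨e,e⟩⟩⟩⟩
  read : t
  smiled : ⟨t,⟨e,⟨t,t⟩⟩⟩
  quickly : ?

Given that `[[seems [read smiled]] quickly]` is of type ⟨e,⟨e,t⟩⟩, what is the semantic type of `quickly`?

[[seems [read smiled]] quickly] is required to be ⟨e,⟨e,t⟩⟩. [seems [read smiled]] : ⟨t,⟨t,⟨e,e⟩⟩⟩ cannot yield ⟨e,⟨e,t⟩⟩ as functor, so quickly : ⟨⟨t,⟨t,⟨e,e⟩⟩⟩,⟨e,⟨e,t⟩⟩⟩.

⟨⟨t,⟨t,⟨e,e⟩⟩⟩,⟨e,⟨e,t⟩⟩⟩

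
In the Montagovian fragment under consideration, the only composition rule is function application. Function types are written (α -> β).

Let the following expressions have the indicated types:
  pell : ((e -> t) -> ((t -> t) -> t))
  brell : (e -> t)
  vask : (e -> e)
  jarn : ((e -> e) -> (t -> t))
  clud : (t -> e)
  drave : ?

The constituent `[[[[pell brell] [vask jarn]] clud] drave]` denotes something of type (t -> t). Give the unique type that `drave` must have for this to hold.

For [[[[pell brell] [vask jarn]] clud] drave] to have type (t -> t) with [[[pell brell] [vask jarn]] clud] of type e, drave must be the function: drave : (e -> (t -> t)).

(e -> (t -> t))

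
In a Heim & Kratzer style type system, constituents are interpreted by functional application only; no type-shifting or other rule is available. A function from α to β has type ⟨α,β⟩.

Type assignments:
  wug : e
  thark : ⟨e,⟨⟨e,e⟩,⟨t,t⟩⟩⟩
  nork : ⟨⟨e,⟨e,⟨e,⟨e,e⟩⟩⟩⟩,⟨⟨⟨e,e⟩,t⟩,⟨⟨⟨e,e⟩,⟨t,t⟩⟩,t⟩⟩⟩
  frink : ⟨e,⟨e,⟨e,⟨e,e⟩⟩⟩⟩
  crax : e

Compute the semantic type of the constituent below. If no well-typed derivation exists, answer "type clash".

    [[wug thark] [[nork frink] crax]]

[wug thark]: thark is ⟨e,⟨⟨e,e⟩,⟨t,t⟩⟩⟩, wug is e; result ⟨⟨e,e⟩,⟨t,t⟩⟩.
[nork frink]: nork is ⟨⟨e,⟨e,⟨e,⟨e,e⟩⟩⟩⟩,⟨⟨⟨e,e⟩,t⟩,⟨⟨⟨e,e⟩,⟨t,t⟩⟩,t⟩⟩⟩, frink is ⟨e,⟨e,⟨e,⟨e,e⟩⟩⟩⟩; result ⟨⟨⟨e,e⟩,t⟩,⟨⟨⟨e,e⟩,⟨t,t⟩⟩,t⟩⟩.
[[nork frink] crax]: ⟨⟨⟨e,e⟩,t⟩,⟨⟨⟨e,e⟩,⟨t,t⟩⟩,t⟩⟩ with e — neither is a function whose domain matches the other; composition fails here.

type clash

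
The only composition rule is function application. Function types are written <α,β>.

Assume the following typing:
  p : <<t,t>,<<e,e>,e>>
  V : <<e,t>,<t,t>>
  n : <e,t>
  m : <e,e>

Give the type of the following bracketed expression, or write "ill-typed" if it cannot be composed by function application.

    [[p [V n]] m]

e

[V n]: V is <<e,t>,<t,t>>, n is <e,t>; result <t,t>.
[p [V n]]: p is <<t,t>,<<e,e>,e>>, [V n] is <t,t>; result <<e,e>,e>.
[[p [V n]] m]: [p [V n]] is <<e,e>,e>, m is <e,e>; result e.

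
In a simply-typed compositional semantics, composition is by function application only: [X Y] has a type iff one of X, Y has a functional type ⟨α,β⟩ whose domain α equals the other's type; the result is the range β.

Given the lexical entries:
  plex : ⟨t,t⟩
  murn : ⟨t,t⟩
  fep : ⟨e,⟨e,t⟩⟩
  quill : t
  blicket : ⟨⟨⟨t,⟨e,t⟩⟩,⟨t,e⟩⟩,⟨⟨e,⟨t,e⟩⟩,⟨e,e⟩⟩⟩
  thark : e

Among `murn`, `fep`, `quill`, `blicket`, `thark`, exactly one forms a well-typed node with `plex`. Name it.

quill

murn : ⟨t,t⟩ — does not combine with plex.
fep : ⟨e,⟨e,t⟩⟩ — does not combine with plex.
quill — combines: plex : ⟨t,t⟩ takes quill : t as argument, giving t.
blicket : ⟨⟨⟨t,⟨e,t⟩⟩,⟨t,e⟩⟩,⟨⟨e,⟨t,e⟩⟩,⟨e,e⟩⟩⟩ — does not combine with plex.
thark : e — does not combine with plex.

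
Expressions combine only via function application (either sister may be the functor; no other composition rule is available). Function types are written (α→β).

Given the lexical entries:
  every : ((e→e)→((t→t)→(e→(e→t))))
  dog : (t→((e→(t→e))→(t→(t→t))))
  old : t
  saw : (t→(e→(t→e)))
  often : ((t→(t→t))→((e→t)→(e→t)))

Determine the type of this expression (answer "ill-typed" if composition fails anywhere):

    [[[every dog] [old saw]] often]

At [every dog]: neither ((e→e)→((t→t)→(e→(e→t)))) nor (t→((e→(t→e))→(t→(t→t)))) can take the other as argument; the node is ill-typed.

ill-typed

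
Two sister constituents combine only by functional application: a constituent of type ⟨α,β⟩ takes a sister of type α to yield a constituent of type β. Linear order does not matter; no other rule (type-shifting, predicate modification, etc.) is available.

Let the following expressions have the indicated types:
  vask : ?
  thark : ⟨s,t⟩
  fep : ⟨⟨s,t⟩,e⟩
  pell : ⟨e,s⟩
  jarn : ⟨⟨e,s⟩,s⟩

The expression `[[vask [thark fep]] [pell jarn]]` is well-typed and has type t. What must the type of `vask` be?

For [[vask [thark fep]] [pell jarn]] to have type t with [pell jarn] of type s, [vask [thark fep]] must be the function: [vask [thark fep]] : ⟨s,t⟩.
For [vask [thark fep]] to have type ⟨s,t⟩ with [thark fep] of type e, vask must be the function: vask : ⟨e,⟨s,t⟩⟩.

⟨e,⟨s,t⟩⟩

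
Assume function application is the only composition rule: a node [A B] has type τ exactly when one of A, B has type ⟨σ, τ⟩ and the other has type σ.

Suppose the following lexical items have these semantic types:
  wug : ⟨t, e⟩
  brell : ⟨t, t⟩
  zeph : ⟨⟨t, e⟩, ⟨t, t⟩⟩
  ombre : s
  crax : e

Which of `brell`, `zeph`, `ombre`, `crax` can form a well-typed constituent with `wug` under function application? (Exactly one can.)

zeph

brell : ⟨t, t⟩ — does not combine with wug.
zeph — combines: zeph : ⟨⟨t, e⟩, ⟨t, t⟩⟩ takes wug : ⟨t, e⟩ as argument, giving ⟨t, t⟩.
ombre : s — does not combine with wug.
crax : e — does not combine with wug.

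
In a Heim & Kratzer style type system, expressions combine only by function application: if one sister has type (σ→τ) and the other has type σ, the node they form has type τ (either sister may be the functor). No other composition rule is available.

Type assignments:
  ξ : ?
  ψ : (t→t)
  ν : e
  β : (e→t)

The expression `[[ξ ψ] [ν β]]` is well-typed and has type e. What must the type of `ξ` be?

((t→t)→(t→e))

At [[ξ ψ] [ν β]] (required: e): [ν β] is t, which is not a function with range e; hence [ξ ψ] is the functor — type (t→e).
At [ξ ψ] (required: (t→e)): ψ is (t→t), which is not a function with range (t→e); hence ξ is the functor — type ((t→t)→(t→e)).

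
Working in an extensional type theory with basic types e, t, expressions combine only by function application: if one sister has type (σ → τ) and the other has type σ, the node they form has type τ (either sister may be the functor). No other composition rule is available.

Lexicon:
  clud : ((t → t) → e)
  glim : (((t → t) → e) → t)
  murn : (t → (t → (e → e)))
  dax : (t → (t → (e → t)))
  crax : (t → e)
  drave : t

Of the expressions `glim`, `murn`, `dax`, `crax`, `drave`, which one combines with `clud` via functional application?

glim

glim — combines: glim : (((t → t) → e) → t) takes clud : ((t → t) → e) as argument, giving t.
murn : (t → (t → (e → e))) — does not combine with clud.
dax : (t → (t → (e → t))) — does not combine with clud.
crax : (t → e) — does not combine with clud.
drave : t — does not combine with clud.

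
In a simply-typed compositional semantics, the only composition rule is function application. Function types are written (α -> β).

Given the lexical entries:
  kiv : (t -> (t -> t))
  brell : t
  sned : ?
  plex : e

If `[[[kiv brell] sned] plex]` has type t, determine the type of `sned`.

For [[[kiv brell] sned] plex] to have type t with plex of type e, [[kiv brell] sned] must be the function: [[kiv brell] sned] : (e -> t).
For [[kiv brell] sned] to have type (e -> t) with [kiv brell] of type (t -> t), sned must be the function: sned : ((t -> t) -> (e -> t)).

((t -> t) -> (e -> t))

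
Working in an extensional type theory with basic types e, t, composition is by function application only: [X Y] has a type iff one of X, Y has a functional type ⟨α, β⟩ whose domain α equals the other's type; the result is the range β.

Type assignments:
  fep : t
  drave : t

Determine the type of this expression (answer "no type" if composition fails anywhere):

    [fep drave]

no type

At [fep drave]: neither t nor t can take the other as argument; the node is ill-typed.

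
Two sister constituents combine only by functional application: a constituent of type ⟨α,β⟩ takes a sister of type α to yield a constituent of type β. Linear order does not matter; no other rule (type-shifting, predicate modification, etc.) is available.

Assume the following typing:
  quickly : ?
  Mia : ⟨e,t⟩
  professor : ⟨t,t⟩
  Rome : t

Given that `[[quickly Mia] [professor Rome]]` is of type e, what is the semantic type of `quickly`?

[[quickly Mia] [professor Rome]] must have type e. The sister [professor Rome] has type t; that is not a function onto e, so [quickly Mia] must be the functor, of type ⟨t,e⟩.
[quickly Mia] must have type ⟨t,e⟩. The sister Mia has type ⟨e,t⟩; that is not a function onto ⟨t,e⟩, so quickly must be the functor, of type ⟨⟨e,t⟩,⟨t,e⟩⟩.

⟨⟨e,t⟩,⟨t,e⟩⟩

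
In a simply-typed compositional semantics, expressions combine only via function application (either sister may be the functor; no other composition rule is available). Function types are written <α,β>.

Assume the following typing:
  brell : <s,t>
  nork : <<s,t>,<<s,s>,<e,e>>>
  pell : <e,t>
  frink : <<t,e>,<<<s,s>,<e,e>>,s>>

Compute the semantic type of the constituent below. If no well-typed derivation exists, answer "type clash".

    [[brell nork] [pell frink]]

type clash

[brell nork] — nork of type <<s,t>,<<s,s>,<e,e>>> combines with brell of type <s,t>: type <<s,s>,<e,e>>.
At [pell frink]: neither <e,t> nor <<t,e>,<<<s,s>,<e,e>>,s>> can take the other as argument; the node is ill-typed.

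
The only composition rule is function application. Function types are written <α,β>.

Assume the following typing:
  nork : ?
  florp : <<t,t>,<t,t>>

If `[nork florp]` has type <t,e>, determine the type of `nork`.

<<<t,t>,<t,t>>,<t,e>>

At [nork florp] (required: <t,e>): florp is <<t,t>,<t,t>>, which is not a function with range <t,e>; hence nork is the functor — type <<<t,t>,<t,t>>,<t,e>>.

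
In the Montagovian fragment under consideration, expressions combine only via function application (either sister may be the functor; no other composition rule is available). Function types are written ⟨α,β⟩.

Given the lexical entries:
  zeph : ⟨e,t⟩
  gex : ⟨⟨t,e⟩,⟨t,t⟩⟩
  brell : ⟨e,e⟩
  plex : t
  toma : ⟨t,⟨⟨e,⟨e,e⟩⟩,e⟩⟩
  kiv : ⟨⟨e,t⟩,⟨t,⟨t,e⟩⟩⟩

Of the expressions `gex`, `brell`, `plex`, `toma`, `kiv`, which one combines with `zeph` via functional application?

kiv

gex : ⟨⟨t,e⟩,⟨t,t⟩⟩ — no; zeph wants e, and gex wants ⟨t,e⟩.
brell : ⟨e,e⟩ — no; zeph wants e, and brell wants e.
plex : t — no; zeph wants e, and plex wants nothing (atomic).
toma : ⟨t,⟨⟨e,⟨e,e⟩⟩,e⟩⟩ — no; zeph wants e, and toma wants t.
kiv — combines: kiv : ⟨⟨e,t⟩,⟨t,⟨t,e⟩⟩⟩ takes zeph : ⟨e,t⟩ as argument, giving ⟨t,⟨t,e⟩⟩.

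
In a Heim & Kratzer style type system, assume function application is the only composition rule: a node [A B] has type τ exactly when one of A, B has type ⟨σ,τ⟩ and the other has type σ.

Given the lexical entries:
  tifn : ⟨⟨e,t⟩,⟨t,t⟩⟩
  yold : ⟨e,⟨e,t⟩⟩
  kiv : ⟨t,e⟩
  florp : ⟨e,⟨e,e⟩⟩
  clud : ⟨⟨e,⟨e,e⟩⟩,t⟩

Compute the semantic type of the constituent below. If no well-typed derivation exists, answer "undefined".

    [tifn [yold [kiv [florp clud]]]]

⟨t,t⟩

[florp clud]: functor clud : ⟨⟨e,⟨e,e⟩⟩,t⟩, argument florp : ⟨e,⟨e,e⟩⟩; result t.
[kiv [florp clud]]: functor kiv : ⟨t,e⟩, argument [florp clud] : t; result e.
[yold [kiv [florp clud]]]: functor yold : ⟨e,⟨e,t⟩⟩, argument [kiv [florp clud]] : e; result ⟨e,t⟩.
[tifn [yold [kiv [florp clud]]]]: functor tifn : ⟨⟨e,t⟩,⟨t,t⟩⟩, argument [yold [kiv [florp clud]]] : ⟨e,t⟩; result ⟨t,t⟩.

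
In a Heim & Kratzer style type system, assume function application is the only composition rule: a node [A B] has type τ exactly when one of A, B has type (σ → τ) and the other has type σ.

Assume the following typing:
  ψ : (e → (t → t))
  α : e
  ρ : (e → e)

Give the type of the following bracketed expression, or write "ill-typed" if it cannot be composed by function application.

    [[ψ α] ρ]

[ψ α]: functor ψ : (e → (t → t)), argument α : e; result (t → t).
At [[ψ α] ρ]: neither (t → t) nor (e → e) can take the other as argument; the node is ill-typed.

ill-typed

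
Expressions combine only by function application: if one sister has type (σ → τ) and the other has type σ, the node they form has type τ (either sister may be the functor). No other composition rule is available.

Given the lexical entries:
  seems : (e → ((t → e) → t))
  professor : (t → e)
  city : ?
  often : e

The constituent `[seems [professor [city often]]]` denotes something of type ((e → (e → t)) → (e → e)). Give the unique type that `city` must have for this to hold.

(e → ((t → e) → ((e → ((t → e) → t)) → ((e → (e → t)) → (e → e)))))

For [seems [professor [city often]]] to have type ((e → (e → t)) → (e → e)) with seems of type (e → ((t → e) → t)), [professor [city often]] must be the function: [professor [city often]] : ((e → ((t → e) → t)) → ((e → (e → t)) → (e → e))).
For [professor [city often]] to have type ((e → ((t → e) → t)) → ((e → (e → t)) → (e → e))) with professor of type (t → e), [city often] must be the function: [city often] : ((t → e) → ((e → ((t → e) → t)) → ((e → (e → t)) → (e → e)))).
For [city often] to have type ((t → e) → ((e → ((t → e) → t)) → ((e → (e → t)) → (e → e)))) with often of type e, city must be the function: city : (e → ((t → e) → ((e → ((t → e) → t)) → ((e → (e → t)) → (e → e))))).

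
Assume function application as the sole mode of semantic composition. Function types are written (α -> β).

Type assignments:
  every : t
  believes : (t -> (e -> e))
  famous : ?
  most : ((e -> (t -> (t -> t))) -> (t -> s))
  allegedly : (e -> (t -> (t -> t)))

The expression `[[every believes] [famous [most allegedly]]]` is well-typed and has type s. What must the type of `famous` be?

[[every believes] [famous [most allegedly]]] is required to be s. [every believes] : (e -> e) cannot yield s as functor, so [famous [most allegedly]] : ((e -> e) -> s).
[famous [most allegedly]] is required to be ((e -> e) -> s). [most allegedly] : (t -> s) cannot yield ((e -> e) -> s) as functor, so famous : ((t -> s) -> ((e -> e) -> s)).

((t -> s) -> ((e -> e) -> s))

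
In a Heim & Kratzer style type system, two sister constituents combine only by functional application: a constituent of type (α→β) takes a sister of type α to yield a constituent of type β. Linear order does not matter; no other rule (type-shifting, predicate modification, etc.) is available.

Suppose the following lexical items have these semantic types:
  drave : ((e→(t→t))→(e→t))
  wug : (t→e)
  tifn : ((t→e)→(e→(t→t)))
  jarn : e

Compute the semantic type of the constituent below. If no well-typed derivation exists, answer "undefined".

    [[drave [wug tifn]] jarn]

[wug tifn] — tifn of type ((t→e)→(e→(t→t))) combines with wug of type (t→e): type (e→(t→t)).
[drave [wug tifn]] — drave of type ((e→(t→t))→(e→t)) combines with [wug tifn] of type (e→(t→t)): type (e→t).
[[drave [wug tifn]] jarn] — [drave [wug tifn]] of type (e→t) combines with jarn of type e: type t.

t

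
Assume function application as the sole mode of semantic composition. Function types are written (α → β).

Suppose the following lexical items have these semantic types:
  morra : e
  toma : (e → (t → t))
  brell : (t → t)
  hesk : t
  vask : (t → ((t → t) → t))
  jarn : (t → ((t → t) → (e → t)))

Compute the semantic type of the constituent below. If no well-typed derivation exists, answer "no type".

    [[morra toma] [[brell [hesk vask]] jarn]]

[morra toma]: (e → (t → t)) applied to e yields (t → t).
[hesk vask]: (t → ((t → t) → t)) applied to t yields ((t → t) → t).
[brell [hesk vask]]: ((t → t) → t) applied to (t → t) yields t.
[[brell [hesk vask]] jarn]: (t → ((t → t) → (e → t))) applied to t yields ((t → t) → (e → t)).
[[morra toma] [[brell [hesk vask]] jarn]]: ((t → t) → (e → t)) applied to (t → t) yields (e → t).

(e → t)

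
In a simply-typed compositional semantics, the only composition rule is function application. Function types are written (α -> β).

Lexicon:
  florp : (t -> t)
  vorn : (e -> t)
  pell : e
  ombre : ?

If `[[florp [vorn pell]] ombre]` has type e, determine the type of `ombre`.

(t -> e)

At [[florp [vorn pell]] ombre] (required: e): [florp [vorn pell]] is t, which is not a function with range e; hence ombre is the functor — type (t -> e).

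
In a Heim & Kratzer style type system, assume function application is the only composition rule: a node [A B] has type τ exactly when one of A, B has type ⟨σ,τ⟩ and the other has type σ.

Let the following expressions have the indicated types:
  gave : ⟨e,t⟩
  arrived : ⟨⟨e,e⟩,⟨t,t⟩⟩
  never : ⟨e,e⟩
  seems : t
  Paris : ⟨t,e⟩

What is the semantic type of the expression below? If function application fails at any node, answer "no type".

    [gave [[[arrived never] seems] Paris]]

[arrived never]: ⟨⟨e,e⟩,⟨t,t⟩⟩ applied to ⟨e,e⟩ yields ⟨t,t⟩.
[[arrived never] seems]: ⟨t,t⟩ applied to t yields t.
[[[arrived never] seems] Paris]: ⟨t,e⟩ applied to t yields e.
[gave [[[arrived never] seems] Paris]]: ⟨e,t⟩ applied to e yields t.

t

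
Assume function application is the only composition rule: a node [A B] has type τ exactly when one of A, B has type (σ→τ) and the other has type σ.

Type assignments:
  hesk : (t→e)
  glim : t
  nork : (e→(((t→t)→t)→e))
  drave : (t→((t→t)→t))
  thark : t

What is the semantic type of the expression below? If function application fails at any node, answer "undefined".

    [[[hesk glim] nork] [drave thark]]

At [hesk glim], hesk : (t→e) takes glim : t, giving e.
At [[hesk glim] nork], nork : (e→(((t→t)→t)→e)) takes [hesk glim] : e, giving (((t→t)→t)→e).
At [drave thark], drave : (t→((t→t)→t)) takes thark : t, giving ((t→t)→t).
At [[[hesk glim] nork] [drave thark]], [[hesk glim] nork] : (((t→t)→t)→e) takes [drave thark] : ((t→t)→t), giving e.

e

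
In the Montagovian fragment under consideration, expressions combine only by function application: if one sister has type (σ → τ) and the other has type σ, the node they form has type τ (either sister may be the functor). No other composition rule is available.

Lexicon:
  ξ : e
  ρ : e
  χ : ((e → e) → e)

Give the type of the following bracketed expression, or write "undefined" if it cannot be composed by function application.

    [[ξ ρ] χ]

undefined

At [ξ ρ]: neither e nor e can take the other as argument; the node is ill-typed.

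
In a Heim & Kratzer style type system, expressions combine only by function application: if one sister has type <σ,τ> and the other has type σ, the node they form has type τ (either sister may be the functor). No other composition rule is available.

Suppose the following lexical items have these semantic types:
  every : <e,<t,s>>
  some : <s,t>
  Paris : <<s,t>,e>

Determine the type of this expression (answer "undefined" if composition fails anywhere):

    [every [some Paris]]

<t,s>

[some Paris] — Paris of type <<s,t>,e> combines with some of type <s,t>: type e.
[every [some Paris]] — every of type <e,<t,s>> combines with [some Paris] of type e: type <t,s>.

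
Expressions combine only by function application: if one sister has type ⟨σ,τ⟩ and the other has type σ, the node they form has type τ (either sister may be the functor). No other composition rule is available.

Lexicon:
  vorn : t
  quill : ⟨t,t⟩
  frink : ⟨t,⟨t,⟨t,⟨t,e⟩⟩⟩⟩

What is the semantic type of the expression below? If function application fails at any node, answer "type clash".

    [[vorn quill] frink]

[vorn quill]: functor quill : ⟨t,t⟩, argument vorn : t; result t.
[[vorn quill] frink]: functor frink : ⟨t,⟨t,⟨t,⟨t,e⟩⟩⟩⟩, argument [vorn quill] : t; result ⟨t,⟨t,⟨t,e⟩⟩⟩.

⟨t,⟨t,⟨t,e⟩⟩⟩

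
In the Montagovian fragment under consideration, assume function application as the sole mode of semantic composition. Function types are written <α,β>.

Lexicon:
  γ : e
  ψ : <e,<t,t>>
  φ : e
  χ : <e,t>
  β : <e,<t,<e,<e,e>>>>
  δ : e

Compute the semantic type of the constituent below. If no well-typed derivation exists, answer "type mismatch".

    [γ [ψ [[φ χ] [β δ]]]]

[φ χ]: χ is <e,t>, φ is e; result t.
[β δ]: β is <e,<t,<e,<e,e>>>>, δ is e; result <t,<e,<e,e>>>.
[[φ χ] [β δ]]: [β δ] is <t,<e,<e,e>>>, [φ χ] is t; result <e,<e,e>>.
[ψ [[φ χ] [β δ]]]: <e,<t,t>> and <e,<e,e>> cannot combine by function application — type clash.

type mismatch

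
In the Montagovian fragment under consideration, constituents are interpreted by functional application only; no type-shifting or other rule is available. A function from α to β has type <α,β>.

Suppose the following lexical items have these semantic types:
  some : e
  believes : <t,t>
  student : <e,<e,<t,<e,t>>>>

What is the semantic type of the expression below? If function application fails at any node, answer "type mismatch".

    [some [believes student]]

type mismatch

[believes student]: <t,t> and <e,<e,<t,<e,t>>>> cannot combine by function application — type clash.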